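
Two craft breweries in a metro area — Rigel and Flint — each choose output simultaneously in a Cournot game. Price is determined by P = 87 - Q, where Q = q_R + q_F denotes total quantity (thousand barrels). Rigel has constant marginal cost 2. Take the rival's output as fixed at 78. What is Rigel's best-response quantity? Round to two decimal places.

3.50

With the rival's output fixed at 78, Rigel's profit is π_R = (87 - 78 - q_R)q_R - (2q_R) = (9 - q_R)q_R - (2q_R).
∂π_R/∂q_R = 7 - 2q_R = 0, so q_R = 7/2.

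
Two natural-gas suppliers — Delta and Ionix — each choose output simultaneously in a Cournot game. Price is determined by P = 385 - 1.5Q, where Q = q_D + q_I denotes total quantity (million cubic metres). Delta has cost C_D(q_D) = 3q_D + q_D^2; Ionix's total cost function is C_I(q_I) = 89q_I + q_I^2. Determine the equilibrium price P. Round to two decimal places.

228.54

Delta's profit: π_D = (385 - 1.5Q)q_D - (3q_D + q_D²). Setting ∂π_D/∂q_D = 0: 382 - 5q_D - (3/2)(q_I) = 0.
Ionix's first-order condition: 296 - 5q_I - (3/2)(q_D) = 0.
Rearranging gives the reaction functions q_D = (382 - (3/2)q_I)/5 and q_I = (296 - (3/2)q_D)/5.
Substituting one into the other gives q_D = 64.4396 and q_I = 39.8681.
Total output Q = 1356/13, so price P = 385 - (3/2)·(1356/13) = 228.5385.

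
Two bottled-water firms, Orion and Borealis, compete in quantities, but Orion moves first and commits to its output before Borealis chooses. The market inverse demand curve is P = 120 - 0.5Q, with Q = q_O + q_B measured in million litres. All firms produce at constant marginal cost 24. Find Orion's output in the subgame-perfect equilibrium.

The follower Borealis best-responds to any q_O: π_B = (120 - 0.5Q)q_B - 24q_B.
∂π_B/∂q_B = 96 - (1/2)q_O - q_B = 0 gives the reaction function q_B = (96 - (1/2)q_O).
The leader anticipates this reaction. Substituting into P = 120 - 0.5Q gives P = 72 - (1/4)q_O, so π_O = (72 - (1/4)q_O)q_O - 24q_O.
Maximising: ∂π_O/∂q_O = 48 - (1/2)q_O = 0, giving q_O = 96.
Then q_B = (96 - (1/2)·96) = 48.

96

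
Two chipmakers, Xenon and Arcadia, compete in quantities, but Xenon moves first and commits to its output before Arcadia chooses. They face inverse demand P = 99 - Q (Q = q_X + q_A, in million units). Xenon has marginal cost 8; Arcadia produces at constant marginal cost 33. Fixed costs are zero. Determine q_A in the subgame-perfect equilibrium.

The follower Arcadia best-responds to any q_X: π_A = (99 - Q)q_A - 33q_A.
Follower FOC: 66 - q_X - 2q_A = 0, so q_A(q_X) = (66 - q_X)/2.
The leader anticipates this reaction. Substituting into P = 99 - Q gives P = 66 - (1/2)q_X, so π_X = (66 - (1/2)q_X)q_X - 8q_X.
Maximising: ∂π_X/∂q_X = 58 - q_X = 0, giving q_X = 58.
Then q_A = (66 - 58)/2 = 4.

4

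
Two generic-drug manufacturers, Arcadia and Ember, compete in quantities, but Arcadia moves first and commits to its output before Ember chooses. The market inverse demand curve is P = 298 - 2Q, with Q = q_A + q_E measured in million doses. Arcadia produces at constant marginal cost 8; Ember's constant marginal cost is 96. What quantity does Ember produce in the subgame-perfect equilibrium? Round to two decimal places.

3.25

Solve by backward induction. Given q_A, the follower Ember maximises π_E = (298 - 2q_A - 2q_E)q_E - 96q_E.
∂π_E/∂q_E = 202 - 2q_A - 4q_E = 0 gives the reaction function q_E = (202 - 2q_A)/4.
The leader anticipates this reaction. Substituting into P = 298 - 2Q gives P = 197 - q_A, so π_A = (197 - q_A)q_A - 8q_A.
Leader FOC: 189 - 2q_A = 0, so q_A = 189/2.
Then q_E = (202 - 2·(189/2))/4 = 13/4.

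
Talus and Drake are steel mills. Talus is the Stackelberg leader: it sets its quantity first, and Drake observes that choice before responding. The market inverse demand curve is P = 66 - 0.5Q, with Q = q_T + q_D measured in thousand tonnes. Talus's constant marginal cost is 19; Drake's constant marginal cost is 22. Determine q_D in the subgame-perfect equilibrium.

19

Solve by backward induction. Given q_T, the follower Drake maximises π_D = (66 - (1/2)q_T - (1/2)q_D)q_D - 22q_D.
Setting the follower's marginal profit to zero, 44 - (1/2)q_T - q_D = 0, i.e. q_D = (44 - (1/2)q_T).
The leader anticipates this reaction. Substituting into P = 66 - 0.5Q gives P = 44 - (1/4)q_T, so π_T = (44 - (1/4)q_T)q_T - 19q_T.
The leader's first-order condition 25 - (1/2)q_T = 0 yields q_T = 50.
Then q_D = (44 - (1/2)·50) = 19.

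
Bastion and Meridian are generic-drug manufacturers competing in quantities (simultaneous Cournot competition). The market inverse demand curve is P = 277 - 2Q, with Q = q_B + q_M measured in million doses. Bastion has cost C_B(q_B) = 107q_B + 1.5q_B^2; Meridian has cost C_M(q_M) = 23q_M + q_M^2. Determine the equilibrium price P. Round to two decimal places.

174.37

Bastion's profit: π_B = (277 - 2Q)q_B - (107q_B + (3/2)q_B²). Setting ∂π_B/∂q_B = 0: 170 - 7q_B - 2(q_M) = 0.
Meridian's profit: π_M = (277 - 2Q)q_M - (23q_M + q_M²). Setting ∂π_M/∂q_M = 0: 254 - 6q_M - 2(q_B) = 0.
Rearranging gives the reaction functions q_B = (170 - 2q_M)/7 and q_M = (254 - 2q_B)/6.
Solving the pair: q_B = 256/19, q_M = 719/19.
Total output Q = 975/19, so price P = 277 - 2·(975/19) = 174.3684.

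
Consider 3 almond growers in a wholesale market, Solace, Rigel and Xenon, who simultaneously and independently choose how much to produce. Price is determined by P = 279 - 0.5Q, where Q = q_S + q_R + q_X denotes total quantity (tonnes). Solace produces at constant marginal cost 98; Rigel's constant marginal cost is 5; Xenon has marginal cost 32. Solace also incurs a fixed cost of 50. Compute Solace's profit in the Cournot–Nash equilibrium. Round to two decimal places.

Solace's profit: π_S = (279 - 0.5Q)q_S - (98q_S). Setting ∂π_S/∂q_S = 0: 181 - q_S - (1/2)(q_R + q_X) = 0.
Rigel's profit: π_R = (279 - 0.5Q)q_R - (5q_R). Setting ∂π_R/∂q_R = 0: 274 - q_R - (1/2)(q_S + q_X) = 0.
Xenon's first-order condition: 247 - q_X - (1/2)(q_S + q_R) = 0.
Summing all 3 equations gives 702 − 2Q = 0, hence Q = 351.
Back-substituting: q_S = (181 − 351/2)/(1/2) = 11, q_R = (274 − 351/2)/(1/2) = 197, q_X = (247 − 351/2)/(1/2) = 143.
Price P = 279 - (1/2)·351 = 207/2.
Solace's profit: (207/2 - 98)·11 - 50 = 21/2.

10.50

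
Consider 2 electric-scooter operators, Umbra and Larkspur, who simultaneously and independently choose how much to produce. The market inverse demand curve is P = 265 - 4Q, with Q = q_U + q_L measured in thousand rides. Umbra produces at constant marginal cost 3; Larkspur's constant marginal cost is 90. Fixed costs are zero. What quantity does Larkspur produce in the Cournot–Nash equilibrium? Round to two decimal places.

7.33

Umbra's profit: π_U = (265 - 4Q)q_U - (3q_U). Setting ∂π_U/∂q_U = 0: 262 - 8q_U - 4(q_L) = 0.
Larkspur's first-order condition: 175 - 8q_L - 4(q_U) = 0.
Best responses: q_U = (262 - 4q_L)/8, q_L = (175 - 4q_U)/8.
Solving the pair: q_U = 349/12, q_L = 22/3.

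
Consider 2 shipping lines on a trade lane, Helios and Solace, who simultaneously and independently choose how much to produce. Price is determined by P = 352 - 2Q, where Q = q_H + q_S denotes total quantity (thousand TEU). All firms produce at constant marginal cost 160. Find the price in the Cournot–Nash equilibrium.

A representative firm's profit is π_i = q_i(352 - 2Q) - 160q_i.
Setting ∂π_i/∂q_i = 0 with rivals' quantities fixed: 192 - 4q_i - 2q_j = 0.
With identical firms every q_j equals q_i, so q_j = q_i and 192 = 6q_i, giving q_i = 32.
Total output Q = 64, so price P = 352 - 2·64 = 224.

224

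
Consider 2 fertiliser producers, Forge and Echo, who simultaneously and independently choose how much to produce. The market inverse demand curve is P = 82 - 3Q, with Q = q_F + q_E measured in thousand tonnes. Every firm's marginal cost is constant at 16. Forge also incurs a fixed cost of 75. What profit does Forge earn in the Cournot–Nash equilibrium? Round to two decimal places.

86.33

Each firm earns π_i = (82 - 3Q)q_i - 16q_i.
First-order condition (treating rivals' output as given): 66 - 6q_i - 3q_j = 0.
With identical firms every q_j equals q_i, so q_j = q_i and 66 = 9q_i, giving q_i = 22/3.
Price P = 82 - 3·(44/3) = 38.
Forge's profit: (38 - 16)·(22/3) - 75 = 259/3.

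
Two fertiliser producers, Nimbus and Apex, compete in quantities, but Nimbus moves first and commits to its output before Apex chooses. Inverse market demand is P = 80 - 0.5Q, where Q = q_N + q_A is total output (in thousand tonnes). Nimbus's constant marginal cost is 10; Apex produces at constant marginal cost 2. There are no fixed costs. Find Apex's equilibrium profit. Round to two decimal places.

The follower Apex best-responds to any q_N: π_A = (80 - 0.5Q)q_A - 2q_A.
∂π_A/∂q_A = 78 - (1/2)q_N - q_A = 0 gives the reaction function q_A = (78 - (1/2)q_N).
The leader anticipates this reaction. Substituting into P = 80 - 0.5Q gives P = 41 - (1/4)q_N, so π_N = (41 - (1/4)q_N)q_N - 10q_N.
Maximising: ∂π_N/∂q_N = 31 - (1/2)q_N = 0, giving q_N = 62.
Then q_A = (78 - (1/2)·62) = 47.
Price P = 80 - (1/2)·109 = 51/2.
Apex's profit: (51/2 - 2)·47 = 1104.5000.

1104.50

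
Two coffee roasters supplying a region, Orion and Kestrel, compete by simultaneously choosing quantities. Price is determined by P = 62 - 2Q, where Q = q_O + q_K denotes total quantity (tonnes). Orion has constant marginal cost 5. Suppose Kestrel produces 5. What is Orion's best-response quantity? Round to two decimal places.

11.75

With the rival's output fixed at 5, Orion's profit is π_O = (62 - 2·5 - 2q_O)q_O - (5q_O) = (52 - 2q_O)q_O - (5q_O).
∂π_O/∂q_O = 47 - 4q_O = 0, so q_O = 47/4.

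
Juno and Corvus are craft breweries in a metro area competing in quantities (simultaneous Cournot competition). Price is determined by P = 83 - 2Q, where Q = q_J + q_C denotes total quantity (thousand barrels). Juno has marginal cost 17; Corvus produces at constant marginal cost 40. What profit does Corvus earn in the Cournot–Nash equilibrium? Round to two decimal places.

Juno's profit: π_J = (83 - 2Q)q_J - (17q_J). Setting ∂π_J/∂q_J = 0: 66 - 4q_J - 2(q_C) = 0.
Corvus's profit: π_C = (83 - 2Q)q_C - (40q_C). Setting ∂π_C/∂q_C = 0: 43 - 4q_C - 2(q_J) = 0.
Rearranging gives the reaction functions q_J = (66 - 2q_C)/4 and q_C = (43 - 2q_J)/4.
Solving the pair: q_J = 89/6, q_C = 10/3.
Price P = 83 - 2·(109/6) = 140/3.
Corvus's profit: (140/3 - 40)·(10/3) = 200/9.

22.22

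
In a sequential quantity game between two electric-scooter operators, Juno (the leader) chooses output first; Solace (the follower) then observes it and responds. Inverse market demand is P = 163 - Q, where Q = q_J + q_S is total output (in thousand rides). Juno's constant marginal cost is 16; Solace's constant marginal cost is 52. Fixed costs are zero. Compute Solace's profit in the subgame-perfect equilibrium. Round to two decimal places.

The follower Solace best-responds to any q_J: π_S = (163 - Q)q_S - 52q_S.
Follower FOC: 111 - q_J - 2q_S = 0, so q_S(q_J) = (111 - q_J)/2.
Juno substitutes q_S(q_J) into its own profit: π_J = q_J(163 - q_J - (111 - q_J)/2) - 16q_J = (215/2 - (1/2)q_J)q_J - 16q_J.
Leader FOC: 183/2 - q_J = 0, so q_J = 183/2.
Then q_S = (111 - 183/2)/2 = 39/4.
Price P = 163 - 405/4 = 247/4.
Solace's profit: (247/4 - 52)·(39/4) = 1521/16.

95.06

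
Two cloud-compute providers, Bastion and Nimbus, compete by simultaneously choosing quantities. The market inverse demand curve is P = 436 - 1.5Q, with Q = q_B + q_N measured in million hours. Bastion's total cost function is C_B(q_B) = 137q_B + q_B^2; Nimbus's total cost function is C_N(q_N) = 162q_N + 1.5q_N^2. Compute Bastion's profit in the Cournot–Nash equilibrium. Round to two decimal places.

6209.53

Bastion's profit: π_B = (436 - 1.5Q)q_B - (137q_B + q_B²). Setting ∂π_B/∂q_B = 0: 299 - 5q_B - (3/2)(q_N) = 0.
Nimbus's first-order condition: 274 - 6q_N - (3/2)(q_B) = 0.
Best responses: q_B = (299 - (3/2)q_N)/5, q_N = (274 - (3/2)q_B)/6.
Solving the pair: q_B = 1844/37, q_N = 33.2072.
Price P = 436 - (3/2)·83.0450 = 311.4324.
Bastion's profit: 311.4324·(1844/37) - 137·(1844/37) - (1844/37)² = 6209.5252.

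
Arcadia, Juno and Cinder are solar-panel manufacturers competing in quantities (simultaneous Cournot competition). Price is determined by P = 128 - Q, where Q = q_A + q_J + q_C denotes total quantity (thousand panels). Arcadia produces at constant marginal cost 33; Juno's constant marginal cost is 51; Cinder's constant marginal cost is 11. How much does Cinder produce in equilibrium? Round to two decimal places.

Arcadia's profit: π_A = (128 - Q)q_A - (33q_A). Setting ∂π_A/∂q_A = 0: 95 - 2q_A - (q_J + q_C) = 0.
Juno's profit: π_J = (128 - Q)q_J - (51q_J). Setting ∂π_J/∂q_J = 0: 77 - 2q_J - (q_A + q_C) = 0.
Cinder's profit: π_C = (128 - Q)q_C - (11q_C). Setting ∂π_C/∂q_C = 0: 117 - 2q_C - (q_A + q_J) = 0.
Summing all 3 equations gives 289 − 4Q = 0, hence Q = 289/4.
Back-substituting: q_A = (95 − 289/4) = 91/4, q_J = (77 − 289/4) = 19/4, q_C = (117 − 289/4) = 179/4.

44.75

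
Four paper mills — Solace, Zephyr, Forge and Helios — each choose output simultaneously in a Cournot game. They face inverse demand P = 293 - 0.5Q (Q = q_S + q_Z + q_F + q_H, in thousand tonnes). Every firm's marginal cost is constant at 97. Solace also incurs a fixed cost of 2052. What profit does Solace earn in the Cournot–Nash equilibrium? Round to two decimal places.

1021.28

Each firm earns π_i = (293 - 0.5Q)q_i - 97q_i.
Setting ∂π_i/∂q_i = 0 with rivals' quantities fixed: 196 - q_i - (1/2)·Σ_{j≠i} q_j = 0.
With identical firms every q_j equals q_i, so Σ_{j≠i} q_j = 3q_i and 196 = (5/2)q_i, giving q_i = 392/5.
Price P = 293 - (1/2)·(1568/5) = 681/5.
Solace's profit: (681/5 - 97)·(392/5) - 2052 = 1021.2800.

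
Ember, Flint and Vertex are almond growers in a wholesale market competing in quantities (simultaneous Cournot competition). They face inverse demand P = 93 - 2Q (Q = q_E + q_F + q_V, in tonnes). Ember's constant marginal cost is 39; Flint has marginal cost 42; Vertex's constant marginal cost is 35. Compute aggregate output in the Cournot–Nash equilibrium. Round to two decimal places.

Ember's profit: π_E = (93 - 2Q)q_E - (39q_E). Setting ∂π_E/∂q_E = 0: 54 - 4q_E - 2(q_F + q_V) = 0.
Flint's profit: π_F = (93 - 2Q)q_F - (42q_F). Setting ∂π_F/∂q_F = 0: 51 - 4q_F - 2(q_E + q_V) = 0.
Vertex's first-order condition: 58 - 4q_V - 2(q_E + q_F) = 0.
Summing all 3 equations gives 163 − 8Q = 0, hence Q = 163/8.
Back-substituting: q_E = (54 − 163/4)/2 = 53/8, q_F = (51 − 163/4)/2 = 41/8, q_V = (58 − 163/4)/2 = 69/8.
Total output Q = 53/8 + 41/8 + 69/8 = 163/8.

20.38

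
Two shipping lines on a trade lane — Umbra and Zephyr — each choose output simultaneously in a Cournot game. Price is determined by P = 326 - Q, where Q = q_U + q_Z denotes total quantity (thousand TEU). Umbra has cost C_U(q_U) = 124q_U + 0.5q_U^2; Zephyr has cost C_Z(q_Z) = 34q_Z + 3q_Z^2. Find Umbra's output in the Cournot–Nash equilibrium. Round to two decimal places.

57.57

Umbra's profit: π_U = (326 - Q)q_U - (124q_U + (1/2)q_U²). Setting ∂π_U/∂q_U = 0: 202 - 3q_U - (q_Z) = 0.
Zephyr's profit: π_Z = (326 - Q)q_Z - (34q_Z + 3q_Z²). Setting ∂π_Z/∂q_Z = 0: 292 - 8q_Z - (q_U) = 0.
So q_U = (202 - q_Z)/3 and q_Z = (292 - q_U)/8.
Substituting one into the other gives q_U = 1324/23 and q_Z = 674/23.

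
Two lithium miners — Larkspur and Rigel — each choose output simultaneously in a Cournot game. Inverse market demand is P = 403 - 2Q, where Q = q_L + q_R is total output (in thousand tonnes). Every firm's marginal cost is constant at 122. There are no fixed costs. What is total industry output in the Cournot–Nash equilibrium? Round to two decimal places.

93.67

A representative firm's profit is π_i = q_i(403 - 2Q) - 122q_i.
First-order condition (treating rivals' output as given): 281 - 4q_i - 2q_j = 0.
With identical firms every q_j equals q_i, so q_j = q_i and 281 = 6q_i, giving q_i = 281/6.
Total output Q = 281/6 + 281/6 = 281/3.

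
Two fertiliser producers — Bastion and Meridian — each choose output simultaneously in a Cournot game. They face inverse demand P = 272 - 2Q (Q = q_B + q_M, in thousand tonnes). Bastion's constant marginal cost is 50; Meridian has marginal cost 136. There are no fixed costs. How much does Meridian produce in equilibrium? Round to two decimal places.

8.33

Bastion's profit: π_B = (272 - 2Q)q_B - (50q_B). Setting ∂π_B/∂q_B = 0: 222 - 4q_B - 2(q_M) = 0.
Meridian's first-order condition: 136 - 4q_M - 2(q_B) = 0.
So q_B = (222 - 2q_M)/4 and q_M = (136 - 2q_B)/4.
Substituting one into the other gives q_B = 154/3 and q_M = 25/3.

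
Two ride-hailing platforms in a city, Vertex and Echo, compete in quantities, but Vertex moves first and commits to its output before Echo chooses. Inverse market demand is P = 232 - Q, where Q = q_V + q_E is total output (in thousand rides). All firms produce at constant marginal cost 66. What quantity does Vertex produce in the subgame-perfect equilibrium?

Solve by backward induction. Given q_V, the follower Echo maximises π_E = (232 - q_V - q_E)q_E - 66q_E.
Setting the follower's marginal profit to zero, 166 - q_V - 2q_E = 0, i.e. q_E = (166 - q_V)/2.
The leader anticipates this reaction. Substituting into P = 232 - Q gives P = 149 - (1/2)q_V, so π_V = (149 - (1/2)q_V)q_V - 66q_V.
The leader's first-order condition 83 - q_V = 0 yields q_V = 83.
Then q_E = (166 - 83)/2 = 83/2.

83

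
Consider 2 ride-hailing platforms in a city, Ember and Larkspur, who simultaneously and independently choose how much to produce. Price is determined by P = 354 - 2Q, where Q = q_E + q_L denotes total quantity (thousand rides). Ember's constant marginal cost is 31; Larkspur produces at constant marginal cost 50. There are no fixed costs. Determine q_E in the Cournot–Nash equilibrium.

Ember's profit: π_E = (354 - 2Q)q_E - (31q_E). Setting ∂π_E/∂q_E = 0: 323 - 4q_E - 2(q_L) = 0.
Larkspur's profit: π_L = (354 - 2Q)q_L - (50q_L). Setting ∂π_L/∂q_L = 0: 304 - 4q_L - 2(q_E) = 0.
Best responses: q_E = (323 - 2q_L)/4, q_L = (304 - 2q_E)/4.
Substituting one into the other gives q_E = 57 and q_L = 95/2.

57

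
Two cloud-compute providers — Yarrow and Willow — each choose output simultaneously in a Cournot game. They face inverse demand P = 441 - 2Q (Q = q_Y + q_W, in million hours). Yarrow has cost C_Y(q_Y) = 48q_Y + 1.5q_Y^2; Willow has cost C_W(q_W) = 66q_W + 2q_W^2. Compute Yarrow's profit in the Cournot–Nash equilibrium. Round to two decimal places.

7418.39

Yarrow's profit: π_Y = (441 - 2Q)q_Y - (48q_Y + (3/2)q_Y²). Setting ∂π_Y/∂q_Y = 0: 393 - 7q_Y - 2(q_W) = 0.
Willow's profit: π_W = (441 - 2Q)q_W - (66q_W + 2q_W²). Setting ∂π_W/∂q_W = 0: 375 - 8q_W - 2(q_Y) = 0.
So q_Y = (393 - 2q_W)/7 and q_W = (375 - 2q_Y)/8.
Substituting one into the other gives q_Y = 1197/26 and q_W = 1839/52.
Price P = 441 - 2·81.4038 = 278.1923.
Yarrow's profit: 278.1923·(1197/26) - 48·(1197/26) - (3/2)(1197/26)² = 7418.3898.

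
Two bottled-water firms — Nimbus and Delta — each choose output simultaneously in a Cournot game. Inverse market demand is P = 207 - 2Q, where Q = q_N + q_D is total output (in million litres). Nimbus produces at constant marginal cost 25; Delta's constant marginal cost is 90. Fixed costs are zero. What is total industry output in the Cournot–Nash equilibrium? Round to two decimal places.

Nimbus's profit: π_N = (207 - 2Q)q_N - (25q_N). Setting ∂π_N/∂q_N = 0: 182 - 4q_N - 2(q_D) = 0.
Delta's profit: π_D = (207 - 2Q)q_D - (90q_D). Setting ∂π_D/∂q_D = 0: 117 - 4q_D - 2(q_N) = 0.
Best responses: q_N = (182 - 2q_D)/4, q_D = (117 - 2q_N)/4.
Solving the pair: q_N = 247/6, q_D = 26/3.
Total output Q = 247/6 + 26/3 = 299/6.

49.83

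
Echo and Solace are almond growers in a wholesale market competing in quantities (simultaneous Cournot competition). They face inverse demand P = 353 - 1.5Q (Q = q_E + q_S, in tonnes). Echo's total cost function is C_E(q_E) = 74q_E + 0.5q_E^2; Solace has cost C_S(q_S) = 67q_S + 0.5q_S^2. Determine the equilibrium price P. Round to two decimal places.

Echo's profit: π_E = (353 - 1.5Q)q_E - (74q_E + (1/2)q_E²). Setting ∂π_E/∂q_E = 0: 279 - 4q_E - (3/2)(q_S) = 0.
Solace's first-order condition: 286 - 4q_S - (3/2)(q_E) = 0.
Rearranging gives the reaction functions q_E = (279 - (3/2)q_S)/4 and q_S = (286 - (3/2)q_E)/4.
Substituting one into the other gives q_E = 49.9636 and q_S = 52.7636.
Total output Q = 1130/11, so price P = 353 - (3/2)·(1130/11) = 198.9091.

198.91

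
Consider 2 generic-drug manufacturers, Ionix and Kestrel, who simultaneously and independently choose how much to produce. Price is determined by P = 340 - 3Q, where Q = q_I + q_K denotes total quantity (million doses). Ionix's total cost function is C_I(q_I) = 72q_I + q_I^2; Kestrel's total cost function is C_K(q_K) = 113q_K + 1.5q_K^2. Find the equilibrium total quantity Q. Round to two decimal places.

Ionix's profit: π_I = (340 - 3Q)q_I - (72q_I + q_I²). Setting ∂π_I/∂q_I = 0: 268 - 8q_I - 3(q_K) = 0.
Kestrel's first-order condition: 227 - 9q_K - 3(q_I) = 0.
Rearranging gives the reaction functions q_I = (268 - 3q_K)/8 and q_K = (227 - 3q_I)/9.
Solving the pair: q_I = 577/21, q_K = 1012/63.
Total output Q = 577/21 + 1012/63 = 43.5397.

43.54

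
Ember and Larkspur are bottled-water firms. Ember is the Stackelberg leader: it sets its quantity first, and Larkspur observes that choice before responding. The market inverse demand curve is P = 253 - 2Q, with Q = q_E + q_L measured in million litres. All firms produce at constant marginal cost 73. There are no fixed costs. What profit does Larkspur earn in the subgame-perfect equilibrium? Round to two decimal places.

The follower Larkspur best-responds to any q_E: π_L = (253 - 2Q)q_L - 73q_L.
Follower FOC: 180 - 2q_E - 4q_L = 0, so q_L(q_E) = (180 - 2q_E)/4.
Ember substitutes q_L(q_E) into its own profit: π_E = q_E(253 - 2q_E - (180 - 2q_E)/2) - 73q_E = (163 - q_E)q_E - 73q_E.
Leader FOC: 90 - 2q_E = 0, so q_E = 45.
Then q_L = (180 - 2·45)/4 = 45/2.
Price P = 253 - 2·(135/2) = 118.
Larkspur's profit: (118 - 73)·(45/2) = 1012.5000.

1012.50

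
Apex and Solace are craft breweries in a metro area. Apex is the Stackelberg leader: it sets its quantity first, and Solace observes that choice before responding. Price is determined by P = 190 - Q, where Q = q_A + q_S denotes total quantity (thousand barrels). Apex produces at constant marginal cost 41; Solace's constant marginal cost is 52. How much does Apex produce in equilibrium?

80

Solve by backward induction. Given q_A, the follower Solace maximises π_S = (190 - q_A - q_S)q_S - 52q_S.
Follower FOC: 138 - q_A - 2q_S = 0, so q_S(q_A) = (138 - q_A)/2.
The leader anticipates this reaction. Substituting into P = 190 - Q gives P = 121 - (1/2)q_A, so π_A = (121 - (1/2)q_A)q_A - 41q_A.
Maximising: ∂π_A/∂q_A = 80 - q_A = 0, giving q_A = 80.
Then q_S = (138 - 80)/2 = 29.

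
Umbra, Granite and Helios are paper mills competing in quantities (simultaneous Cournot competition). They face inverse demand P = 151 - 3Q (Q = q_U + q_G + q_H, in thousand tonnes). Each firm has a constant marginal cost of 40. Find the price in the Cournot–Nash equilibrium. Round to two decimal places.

A representative firm's profit is π_i = q_i(151 - 3Q) - 40q_i.
Setting ∂π_i/∂q_i = 0 with rivals' quantities fixed: 111 - 6q_i - 3·Σ_{j≠i} q_j = 0.
With identical firms every q_j equals q_i, so Σ_{j≠i} q_j = 2q_i and 111 = 12q_i, giving q_i = 37/4.
Total output Q = 111/4, so price P = 151 - 3·(111/4) = 271/4.

67.75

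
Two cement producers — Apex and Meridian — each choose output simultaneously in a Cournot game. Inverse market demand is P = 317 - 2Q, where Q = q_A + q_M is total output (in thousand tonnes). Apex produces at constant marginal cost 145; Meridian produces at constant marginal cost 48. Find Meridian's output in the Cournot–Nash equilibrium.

61

Apex's profit: π_A = (317 - 2Q)q_A - (145q_A). Setting ∂π_A/∂q_A = 0: 172 - 4q_A - 2(q_M) = 0.
Meridian's profit: π_M = (317 - 2Q)q_M - (48q_M). Setting ∂π_M/∂q_M = 0: 269 - 4q_M - 2(q_A) = 0.
Rearranging gives the reaction functions q_A = (172 - 2q_M)/4 and q_M = (269 - 2q_A)/4.
Solving the pair: q_A = 25/2, q_M = 61.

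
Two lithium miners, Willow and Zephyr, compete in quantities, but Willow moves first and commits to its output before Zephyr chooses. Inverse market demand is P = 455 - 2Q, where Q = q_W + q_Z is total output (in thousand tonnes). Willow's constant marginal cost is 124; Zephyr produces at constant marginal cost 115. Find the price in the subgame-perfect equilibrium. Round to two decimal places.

204.50

Solve by backward induction. Given q_W, the follower Zephyr maximises π_Z = (455 - 2q_W - 2q_Z)q_Z - 115q_Z.
Setting the follower's marginal profit to zero, 340 - 2q_W - 4q_Z = 0, i.e. q_Z = (340 - 2q_W)/4.
Willow substitutes q_Z(q_W) into its own profit: π_W = q_W(455 - 2q_W - (340 - 2q_W)/2) - 124q_W = (285 - q_W)q_W - 124q_W.
Maximising: ∂π_W/∂q_W = 161 - 2q_W = 0, giving q_W = 161/2.
Then q_Z = (340 - 2·(161/2))/4 = 179/4.
Total output Q = 501/4, so price P = 455 - 2·(501/4) = 409/2.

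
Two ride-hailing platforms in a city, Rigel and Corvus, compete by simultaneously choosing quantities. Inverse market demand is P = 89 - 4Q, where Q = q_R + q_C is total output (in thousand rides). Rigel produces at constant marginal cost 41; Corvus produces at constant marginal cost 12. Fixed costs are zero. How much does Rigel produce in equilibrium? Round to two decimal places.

Rigel's profit: π_R = (89 - 4Q)q_R - (41q_R). Setting ∂π_R/∂q_R = 0: 48 - 8q_R - 4(q_C) = 0.
Corvus's first-order condition: 77 - 8q_C - 4(q_R) = 0.
Best responses: q_R = (48 - 4q_C)/8, q_C = (77 - 4q_R)/8.
Substituting one into the other gives q_R = 19/12 and q_C = 53/6.

1.58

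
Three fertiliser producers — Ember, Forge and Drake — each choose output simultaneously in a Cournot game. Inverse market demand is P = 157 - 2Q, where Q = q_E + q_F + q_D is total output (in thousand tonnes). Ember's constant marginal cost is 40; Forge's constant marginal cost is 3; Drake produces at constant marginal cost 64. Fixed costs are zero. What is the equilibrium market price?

Ember's profit: π_E = (157 - 2Q)q_E - (40q_E). Setting ∂π_E/∂q_E = 0: 117 - 4q_E - 2(q_F + q_D) = 0.
Forge's first-order condition: 154 - 4q_F - 2(q_E + q_D) = 0.
Drake's first-order condition: 93 - 4q_D - 2(q_E + q_F) = 0.
Summing all 3 equations gives 364 − 8Q = 0, hence Q = 91/2.
Back-substituting: q_E = (117 − 91)/2 = 13, q_F = (154 − 91)/2 = 63/2, q_D = (93 − 91)/2 = 1.
Total output Q = 91/2, so price P = 157 - 2·(91/2) = 66.

66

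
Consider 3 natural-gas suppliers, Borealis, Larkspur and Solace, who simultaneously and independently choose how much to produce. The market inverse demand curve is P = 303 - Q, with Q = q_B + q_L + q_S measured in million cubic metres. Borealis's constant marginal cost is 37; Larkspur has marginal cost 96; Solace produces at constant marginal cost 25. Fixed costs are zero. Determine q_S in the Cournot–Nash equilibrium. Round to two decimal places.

Borealis's profit: π_B = (303 - Q)q_B - (37q_B). Setting ∂π_B/∂q_B = 0: 266 - 2q_B - (q_L + q_S) = 0.
Larkspur's profit: π_L = (303 - Q)q_L - (96q_L). Setting ∂π_L/∂q_L = 0: 207 - 2q_L - (q_B + q_S) = 0.
Solace's profit: π_S = (303 - Q)q_S - (25q_S). Setting ∂π_S/∂q_S = 0: 278 - 2q_S - (q_B + q_L) = 0.
Summing all 3 equations gives 751 − 4Q = 0, hence Q = 751/4.
Back-substituting: q_B = (266 − 751/4) = 313/4, q_L = (207 − 751/4) = 77/4, q_S = (278 − 751/4) = 361/4.

90.25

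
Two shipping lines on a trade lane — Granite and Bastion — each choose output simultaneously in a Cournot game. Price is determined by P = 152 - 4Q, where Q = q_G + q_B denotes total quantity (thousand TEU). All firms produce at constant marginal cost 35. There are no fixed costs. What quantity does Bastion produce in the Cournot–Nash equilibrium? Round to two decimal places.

Each firm earns π_i = (152 - 4Q)q_i - 35q_i.
Setting ∂π_i/∂q_i = 0 with rivals' quantities fixed: 117 - 8q_i - 4q_j = 0.
By symmetry each firm produces the same amount; substituting q_j = q_i yields q_i = 117/12 = 39/4.

9.75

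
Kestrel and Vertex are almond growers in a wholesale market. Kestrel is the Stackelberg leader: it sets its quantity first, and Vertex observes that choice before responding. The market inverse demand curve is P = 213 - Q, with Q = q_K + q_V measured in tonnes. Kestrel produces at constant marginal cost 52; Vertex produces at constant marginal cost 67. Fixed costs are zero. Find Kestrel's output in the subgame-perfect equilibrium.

88

The follower Vertex best-responds to any q_K: π_V = (213 - Q)q_V - 67q_V.
∂π_V/∂q_V = 146 - q_K - 2q_V = 0 gives the reaction function q_V = (146 - q_K)/2.
Kestrel substitutes q_V(q_K) into its own profit: π_K = q_K(213 - q_K - (146 - q_K)/2) - 52q_K = (140 - (1/2)q_K)q_K - 52q_K.
Leader FOC: 88 - q_K = 0, so q_K = 88.
Then q_V = (146 - 88)/2 = 29.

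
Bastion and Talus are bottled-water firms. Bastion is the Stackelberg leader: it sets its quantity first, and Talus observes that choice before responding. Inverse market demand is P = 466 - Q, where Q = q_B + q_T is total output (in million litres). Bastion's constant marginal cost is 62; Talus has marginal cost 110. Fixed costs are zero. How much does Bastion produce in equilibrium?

226

The follower Talus best-responds to any q_B: π_T = (466 - Q)q_T - 110q_T.
Follower FOC: 356 - q_B - 2q_T = 0, so q_T(q_B) = (356 - q_B)/2.
Bastion substitutes q_T(q_B) into its own profit: π_B = q_B(466 - q_B - (356 - q_B)/2) - 62q_B = (288 - (1/2)q_B)q_B - 62q_B.
Leader FOC: 226 - q_B = 0, so q_B = 226.
Then q_T = (356 - 226)/2 = 65.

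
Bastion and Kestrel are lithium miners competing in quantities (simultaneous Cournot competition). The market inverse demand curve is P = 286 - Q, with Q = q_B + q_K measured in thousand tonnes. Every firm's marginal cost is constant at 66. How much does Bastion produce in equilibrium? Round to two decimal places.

Each firm earns π_i = (286 - Q)q_i - 66q_i.
Setting ∂π_i/∂q_i = 0 with rivals' quantities fixed: 220 - 2q_i - q_j = 0.
By symmetry each firm produces the same amount; substituting q_j = q_i yields q_i = 220/3.

73.33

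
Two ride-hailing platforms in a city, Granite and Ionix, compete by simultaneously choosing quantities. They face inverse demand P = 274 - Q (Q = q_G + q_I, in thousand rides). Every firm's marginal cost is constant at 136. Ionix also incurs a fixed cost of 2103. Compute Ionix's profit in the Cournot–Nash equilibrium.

13

A representative firm's profit is π_i = q_i(274 - Q) - 136q_i.
First-order condition (treating rivals' output as given): 138 - 2q_i - q_j = 0.
By symmetry each firm produces the same amount; substituting q_j = q_i yields q_i = 138/3 = 46.
Price P = 274 - 92 = 182.
Ionix's profit: (182 - 136)·46 - 2103 = 13.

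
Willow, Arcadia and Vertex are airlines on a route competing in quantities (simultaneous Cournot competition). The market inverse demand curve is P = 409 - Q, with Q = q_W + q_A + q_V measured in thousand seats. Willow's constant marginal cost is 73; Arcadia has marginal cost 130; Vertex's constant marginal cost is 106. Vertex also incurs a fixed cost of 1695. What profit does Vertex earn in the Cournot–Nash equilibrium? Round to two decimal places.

Willow's profit: π_W = (409 - Q)q_W - (73q_W). Setting ∂π_W/∂q_W = 0: 336 - 2q_W - (q_A + q_V) = 0.
Arcadia's profit: π_A = (409 - Q)q_A - (130q_A). Setting ∂π_A/∂q_A = 0: 279 - 2q_A - (q_W + q_V) = 0.
Vertex's profit: π_V = (409 - Q)q_V - (106q_V). Setting ∂π_V/∂q_V = 0: 303 - 2q_V - (q_W + q_A) = 0.
Adding the 3 first-order conditions: 918 − 4Q = 0, so Q = 459/2.
Back-substituting: q_W = (336 − 459/2) = 213/2, q_A = (279 − 459/2) = 99/2, q_V = (303 − 459/2) = 147/2.
Price P = 409 - 459/2 = 359/2.
Vertex's profit: (359/2 - 106)·(147/2) - 1695 = 3707.2500.

3707.25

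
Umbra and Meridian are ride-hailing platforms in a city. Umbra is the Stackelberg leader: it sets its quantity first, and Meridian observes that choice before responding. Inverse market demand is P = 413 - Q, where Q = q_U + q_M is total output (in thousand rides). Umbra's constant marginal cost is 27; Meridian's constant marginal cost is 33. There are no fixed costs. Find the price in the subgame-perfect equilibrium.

Solve by backward induction. Given q_U, the follower Meridian maximises π_M = (413 - q_U - q_M)q_M - 33q_M.
Follower FOC: 380 - q_U - 2q_M = 0, so q_M(q_U) = (380 - q_U)/2.
The leader anticipates this reaction. Substituting into P = 413 - Q gives P = 223 - (1/2)q_U, so π_U = (223 - (1/2)q_U)q_U - 27q_U.
Maximising: ∂π_U/∂q_U = 196 - q_U = 0, giving q_U = 196.
Then q_M = (380 - 196)/2 = 92.
Total output Q = 288, so price P = 413 - 288 = 125.

125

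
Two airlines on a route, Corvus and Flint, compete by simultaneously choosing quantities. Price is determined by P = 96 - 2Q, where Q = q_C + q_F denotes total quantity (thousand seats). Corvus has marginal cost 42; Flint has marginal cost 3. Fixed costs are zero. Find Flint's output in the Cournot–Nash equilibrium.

Corvus's profit: π_C = (96 - 2Q)q_C - (42q_C). Setting ∂π_C/∂q_C = 0: 54 - 4q_C - 2(q_F) = 0.
Flint's profit: π_F = (96 - 2Q)q_F - (3q_F). Setting ∂π_F/∂q_F = 0: 93 - 4q_F - 2(q_C) = 0.
Best responses: q_C = (54 - 2q_F)/4, q_F = (93 - 2q_C)/4.
Solving the pair: q_C = 5/2, q_F = 22.

22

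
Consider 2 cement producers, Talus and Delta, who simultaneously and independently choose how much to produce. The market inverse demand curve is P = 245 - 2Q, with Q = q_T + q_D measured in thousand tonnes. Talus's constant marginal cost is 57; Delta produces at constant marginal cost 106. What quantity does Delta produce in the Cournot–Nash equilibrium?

15

Talus's profit: π_T = (245 - 2Q)q_T - (57q_T). Setting ∂π_T/∂q_T = 0: 188 - 4q_T - 2(q_D) = 0.
Delta's first-order condition: 139 - 4q_D - 2(q_T) = 0.
Rearranging gives the reaction functions q_T = (188 - 2q_D)/4 and q_D = (139 - 2q_T)/4.
Substituting one into the other gives q_T = 79/2 and q_D = 15.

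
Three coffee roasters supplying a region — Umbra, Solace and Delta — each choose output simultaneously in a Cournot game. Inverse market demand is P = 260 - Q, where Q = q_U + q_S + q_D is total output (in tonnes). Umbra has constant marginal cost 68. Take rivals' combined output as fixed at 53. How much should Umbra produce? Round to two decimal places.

69.50

With rivals' combined output fixed at 53, Umbra's profit is π_U = (260 - 53 - q_U)q_U - (68q_U) = (207 - q_U)q_U - (68q_U).
∂π_U/∂q_U = 139 - 2q_U = 0, so q_U = 139/2.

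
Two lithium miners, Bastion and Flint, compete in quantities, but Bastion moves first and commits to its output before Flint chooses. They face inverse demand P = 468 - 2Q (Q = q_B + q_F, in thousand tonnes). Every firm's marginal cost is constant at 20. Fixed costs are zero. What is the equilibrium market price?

Solve by backward induction. Given q_B, the follower Flint maximises π_F = (468 - 2q_B - 2q_F)q_F - 20q_F.
Follower FOC: 448 - 2q_B - 4q_F = 0, so q_F(q_B) = (448 - 2q_B)/4.
Bastion substitutes q_F(q_B) into its own profit: π_B = q_B(468 - 2q_B - (448 - 2q_B)/2) - 20q_B = (244 - q_B)q_B - 20q_B.
Maximising: ∂π_B/∂q_B = 224 - 2q_B = 0, giving q_B = 112.
Then q_F = (448 - 2·112)/4 = 56.
Total output Q = 168, so price P = 468 - 2·168 = 132.

132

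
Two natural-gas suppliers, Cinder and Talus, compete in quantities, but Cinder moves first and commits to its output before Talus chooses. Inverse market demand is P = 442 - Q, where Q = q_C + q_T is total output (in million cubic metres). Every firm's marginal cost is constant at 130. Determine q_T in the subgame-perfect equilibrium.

78

Solve by backward induction. Given q_C, the follower Talus maximises π_T = (442 - q_C - q_T)q_T - 130q_T.
∂π_T/∂q_T = 312 - q_C - 2q_T = 0 gives the reaction function q_T = (312 - q_C)/2.
The leader anticipates this reaction. Substituting into P = 442 - Q gives P = 286 - (1/2)q_C, so π_C = (286 - (1/2)q_C)q_C - 130q_C.
Maximising: ∂π_C/∂q_C = 156 - q_C = 0, giving q_C = 156.
Then q_T = (312 - 156)/2 = 78.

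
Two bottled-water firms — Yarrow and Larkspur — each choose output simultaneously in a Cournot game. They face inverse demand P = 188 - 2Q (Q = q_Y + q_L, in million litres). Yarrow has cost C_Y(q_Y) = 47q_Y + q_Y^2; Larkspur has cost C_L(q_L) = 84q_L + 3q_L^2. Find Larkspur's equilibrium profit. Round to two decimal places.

Yarrow's profit: π_Y = (188 - 2Q)q_Y - (47q_Y + q_Y²). Setting ∂π_Y/∂q_Y = 0: 141 - 6q_Y - 2(q_L) = 0.
Larkspur's profit: π_L = (188 - 2Q)q_L - (84q_L + 3q_L²). Setting ∂π_L/∂q_L = 0: 104 - 10q_L - 2(q_Y) = 0.
Rearranging gives the reaction functions q_Y = (141 - 2q_L)/6 and q_L = (104 - 2q_Y)/10.
Solving the pair: q_Y = 601/28, q_L = 171/28.
Price P = 188 - 2·(193/7) = 930/7.
Larkspur's profit: (930/7)·(171/28) - 84·(171/28) - 3(171/28)² = 186.4860.

186.49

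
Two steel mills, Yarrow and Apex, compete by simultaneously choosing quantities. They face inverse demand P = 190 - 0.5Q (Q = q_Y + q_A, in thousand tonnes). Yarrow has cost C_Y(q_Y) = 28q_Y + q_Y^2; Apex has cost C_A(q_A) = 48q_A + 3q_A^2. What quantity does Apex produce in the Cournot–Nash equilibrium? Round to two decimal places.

Yarrow's profit: π_Y = (190 - 0.5Q)q_Y - (28q_Y + q_Y²). Setting ∂π_Y/∂q_Y = 0: 162 - 3q_Y - (1/2)(q_A) = 0.
Apex's first-order condition: 142 - 7q_A - (1/2)(q_Y) = 0.
Rearranging gives the reaction functions q_Y = (162 - (1/2)q_A)/3 and q_A = (142 - (1/2)q_Y)/7.
Substituting one into the other gives q_Y = 51.2289 and q_A = 1380/83.

16.63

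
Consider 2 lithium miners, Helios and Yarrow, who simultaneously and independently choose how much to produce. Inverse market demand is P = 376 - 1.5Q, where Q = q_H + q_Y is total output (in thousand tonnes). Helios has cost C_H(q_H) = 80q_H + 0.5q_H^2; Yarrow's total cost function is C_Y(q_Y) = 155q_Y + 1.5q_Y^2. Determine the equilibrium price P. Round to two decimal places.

Helios's profit: π_H = (376 - 1.5Q)q_H - (80q_H + (1/2)q_H²). Setting ∂π_H/∂q_H = 0: 296 - 4q_H - (3/2)(q_Y) = 0.
Yarrow's first-order condition: 221 - 6q_Y - (3/2)(q_H) = 0.
Rearranging gives the reaction functions q_H = (296 - (3/2)q_Y)/4 and q_Y = (221 - (3/2)q_H)/6.
Substituting one into the other gives q_H = 1926/29 and q_Y = 1760/87.
Total output Q = 86.6437, so price P = 376 - (3/2)·86.6437 = 246.0345.

246.03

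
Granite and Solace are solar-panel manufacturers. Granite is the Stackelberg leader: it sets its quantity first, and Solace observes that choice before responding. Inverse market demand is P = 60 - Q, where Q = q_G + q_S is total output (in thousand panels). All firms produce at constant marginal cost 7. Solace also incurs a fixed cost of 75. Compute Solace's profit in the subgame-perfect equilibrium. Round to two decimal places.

100.56

Solve by backward induction. Given q_G, the follower Solace maximises π_S = (60 - q_G - q_S)q_S - 7q_S.
∂π_S/∂q_S = 53 - q_G - 2q_S = 0 gives the reaction function q_S = (53 - q_G)/2.
Granite substitutes q_S(q_G) into its own profit: π_G = q_G(60 - q_G - (53 - q_G)/2) - 7q_G = (67/2 - (1/2)q_G)q_G - 7q_G.
The leader's first-order condition 53/2 - q_G = 0 yields q_G = 53/2.
Then q_S = (53 - 53/2)/2 = 53/4.
Price P = 60 - 159/4 = 81/4.
Solace's profit: (81/4 - 7)·(53/4) - 75 = 1609/16.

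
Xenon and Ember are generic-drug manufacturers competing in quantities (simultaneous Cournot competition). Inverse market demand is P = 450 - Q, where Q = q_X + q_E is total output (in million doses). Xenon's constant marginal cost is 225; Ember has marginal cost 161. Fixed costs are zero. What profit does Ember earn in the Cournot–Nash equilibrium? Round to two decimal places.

Xenon's profit: π_X = (450 - Q)q_X - (225q_X). Setting ∂π_X/∂q_X = 0: 225 - 2q_X - (q_E) = 0.
Ember's profit: π_E = (450 - Q)q_E - (161q_E). Setting ∂π_E/∂q_E = 0: 289 - 2q_E - (q_X) = 0.
So q_X = (225 - q_E)/2 and q_E = (289 - q_X)/2.
Substituting one into the other gives q_X = 161/3 and q_E = 353/3.
Price P = 450 - 514/3 = 836/3.
Ember's profit: (836/3 - 161)·(353/3) = 13845.4444.

13845.44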